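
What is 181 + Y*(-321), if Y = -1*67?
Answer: 21688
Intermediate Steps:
Y = -67
181 + Y*(-321) = 181 - 67*(-321) = 181 + 21507 = 21688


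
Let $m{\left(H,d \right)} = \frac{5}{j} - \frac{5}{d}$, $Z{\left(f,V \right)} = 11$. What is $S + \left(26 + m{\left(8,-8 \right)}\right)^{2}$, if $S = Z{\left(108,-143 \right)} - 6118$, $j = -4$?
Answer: $- \frac{349639}{64} \approx -5463.1$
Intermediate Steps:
$m{\left(H,d \right)} = - \frac{5}{4} - \frac{5}{d}$ ($m{\left(H,d \right)} = \frac{5}{-4} - \frac{5}{d} = 5 \left(- \frac{1}{4}\right) - \frac{5}{d} = - \frac{5}{4} - \frac{5}{d}$)
$S = -6107$ ($S = 11 - 6118 = -6107$)
$S + \left(26 + m{\left(8,-8 \right)}\right)^{2} = -6107 + \left(26 - \left(\frac{5}{4} + \frac{5}{-8}\right)\right)^{2} = -6107 + \left(26 - \frac{5}{8}\right)^{2} = -6107 + \left(\frac{203}{8}\right)^{2} = -6107 + \frac{41209}{64} = - \frac{349639}{64}$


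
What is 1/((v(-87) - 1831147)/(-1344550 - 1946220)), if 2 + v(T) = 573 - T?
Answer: 3290770/1830489 ≈ 1.7978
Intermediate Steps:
v(T) = 571 - T (v(T) = -2 + (573 - T) = 571 - T)
1/((v(-87) - 1831147)/(-1344550 - 1946220)) = 1/(((571 - 1*(-87)) - 1831147)/(-1344550 - 1946220)) = 1/(((571 + 87) - 1831147)/(-3290770)) = 1/((658 - 1831147)*(-1/3290770)) = 1/(-1830489*(-1/3290770)) = 1/(1830489/3290770) = 3290770/1830489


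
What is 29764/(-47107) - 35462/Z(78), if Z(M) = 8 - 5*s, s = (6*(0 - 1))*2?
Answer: -49192129/94214 ≈ -522.13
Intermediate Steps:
s = -12 (s = (6*(-1))*2 = -6*2 = -12)
Z(M) = 68 (Z(M) = 8 - 5*(-12) = 8 + 60 = 68)
29764/(-47107) - 35462/Z(78) = 29764/(-47107) - 35462/68 = 29764*(-1/47107) - 35462*1/68 = -29764/47107 - 1043/2 = -49192129/94214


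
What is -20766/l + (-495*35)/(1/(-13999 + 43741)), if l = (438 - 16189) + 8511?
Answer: -1865314132617/3620 ≈ -5.1528e+8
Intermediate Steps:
l = -7240 (l = -15751 + 8511 = -7240)
-20766/l + (-495*35)/(1/(-13999 + 43741)) = -20766/(-7240) + (-495*35)/(1/(-13999 + 43741)) = -20766*(-1/7240) - 17325/(1/29742) = 10383/3620 - 17325/1/29742 = 10383/3620 - 17325*29742 = 10383/3620 - 515280150 = -1865314132617/3620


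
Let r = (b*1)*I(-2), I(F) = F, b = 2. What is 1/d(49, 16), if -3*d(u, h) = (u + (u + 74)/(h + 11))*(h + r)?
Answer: -9/1928 ≈ -0.0046680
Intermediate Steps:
r = -4 (r = (2*1)*(-2) = 2*(-2) = -4)
d(u, h) = -(-4 + h)*(u + (74 + u)/(11 + h))/3 (d(u, h) = -(u + (u + 74)/(h + 11))*(h - 4)/3 = -(u + (74 + u)/(11 + h))*(-4 + h)/3 = -(-4 + h)*(u + (74 + u)/(11 + h))/3)
1/d(49, 16) = 1/((296 - 74*16 + 48*49 - 1*49*16**2 - 8*16*49)/(3*(11 + 16))) = 1/((1/3)*(296 - 1184 + 2352 - 1*49*256 - 6272)/27) = 1/((1/3)*(1/27)*(296 - 1184 + 2352 - 12544 - 6272)) = 1/((1/3)*(1/27)*(-17352)) = 1/(-1928/9) = -9/1928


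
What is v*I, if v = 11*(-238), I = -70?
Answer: 183260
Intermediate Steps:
v = -2618
v*I = -2618*(-70) = 183260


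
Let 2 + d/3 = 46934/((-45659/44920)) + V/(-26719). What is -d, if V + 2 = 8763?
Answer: 169001541451383/1219962821 ≈ 1.3853e+5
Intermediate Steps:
V = 8761 (V = -2 + 8763 = 8761)
d = -169001541451383/1219962821 (d = -6 + 3*(46934/((-45659/44920)) + 8761/(-26719)) = -6 + 3*(46934/((-45659*1/44920)) + 8761*(-1/26719)) = -6 + 3*(46934/(-45659/44920) - 8761/26719) = -6 + 3*(46934*(-44920/45659) - 8761/26719) = -6 + 3*(-2108275280/45659 - 8761/26719) = -6 + 3*(-56331407224819/1219962821) = -6 - 168994221674457/1219962821 = -169001541451383/1219962821 ≈ -1.3853e+5)
-d = -1*(-169001541451383/1219962821) = 169001541451383/1219962821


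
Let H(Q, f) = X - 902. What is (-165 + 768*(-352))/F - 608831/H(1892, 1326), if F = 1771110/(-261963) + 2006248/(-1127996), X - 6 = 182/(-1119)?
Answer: 1137147530258540125287/35145115420326632 ≈ 32356.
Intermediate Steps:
X = 6532/1119 (X = 6 + 182/(-1119) = 6 + 182*(-1/1119) = 6 - 182/1119 = 6532/1119 ≈ 5.8374)
H(Q, f) = -1002806/1119 (H(Q, f) = 6532/1119 - 902 = -1002806/1119)
F = -70093548344/8208144893 (F = 1771110*(-1/261963) + 2006248*(-1/1127996) = -196790/29107 - 501562/281999 = -70093548344/8208144893 ≈ -8.5395)
(-165 + 768*(-352))/F - 608831/H(1892, 1326) = (-165 + 768*(-352))/(-70093548344/8208144893) - 608831/(-1002806/1119) = (-165 - 270336)*(-8208144893/70093548344) - 608831*(-1119/1002806) = -270501*(-8208144893/70093548344) + 681281889/1002806 = 2220311401701393/70093548344 + 681281889/1002806 = 1137147530258540125287/35145115420326632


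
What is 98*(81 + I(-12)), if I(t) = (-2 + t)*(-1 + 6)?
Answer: 1078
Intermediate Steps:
I(t) = -10 + 5*t (I(t) = (-2 + t)*5 = -10 + 5*t)
98*(81 + I(-12)) = 98*(81 + (-10 + 5*(-12))) = 98*(81 + (-10 - 60)) = 98*(81 - 70) = 98*11 = 1078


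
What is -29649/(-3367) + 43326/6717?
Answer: 115010325/7538713 ≈ 15.256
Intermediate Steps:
-29649/(-3367) + 43326/6717 = -29649*(-1/3367) + 43326*(1/6717) = 29649/3367 + 14442/2239 = 115010325/7538713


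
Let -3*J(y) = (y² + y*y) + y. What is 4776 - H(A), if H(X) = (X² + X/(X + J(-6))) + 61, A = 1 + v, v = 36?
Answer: 50153/15 ≈ 3343.5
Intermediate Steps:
J(y) = -2*y²/3 - y/3 (J(y) = -((y² + y*y) + y)/3 = -((y² + y²) + y)/3 = -(2*y² + y)/3 = -(y + 2*y²)/3 = -2*y²/3 - y/3)
A = 37 (A = 1 + 36 = 37)
H(X) = 61 + X² + X/(-22 + X) (H(X) = (X² + X/(X - ⅓*(-6)*(1 + 2*(-6)))) + 61 = (X² + X/(X - ⅓*(-6)*(1 - 12))) + 61 = (X² + X/(X - ⅓*(-6)*(-11))) + 61 = (X² + X/(X - 22)) + 61 = (X² + X/(-22 + X)) + 61 = 61 + X² + X/(-22 + X))
4776 - H(A) = 4776 - (-1342 + 37³ - 22*37² + 62*37)/(-22 + 37) = 4776 - (-1342 + 50653 - 22*1369 + 2294)/15 = 4776 - (-1342 + 50653 - 30118 + 2294)/15 = 4776 - 21487/15 = 50153/15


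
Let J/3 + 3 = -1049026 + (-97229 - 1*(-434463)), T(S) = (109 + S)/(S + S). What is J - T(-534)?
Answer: -2280591605/1068 ≈ -2.1354e+6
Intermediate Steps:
T(S) = (109 + S)/(2*S) (T(S) = (109 + S)/((2*S)) = (109 + S)*(1/(2*S)) = (109 + S)/(2*S))
J = -2135385 (J = -9 + 3*(-1049026 + (-97229 - 1*(-434463))) = -9 + 3*(-1049026 + (-97229 + 434463)) = -9 + 3*(-1049026 + 337234) = -9 + 3*(-711792) = -9 - 2135376 = -2135385)
J - T(-534) = -2135385 - (109 - 534)/(2*(-534)) = -2135385 - (-1)*(-425)/(2*534) = -2135385 - 1*425/1068 = -2135385 - 425/1068 = -2280591605/1068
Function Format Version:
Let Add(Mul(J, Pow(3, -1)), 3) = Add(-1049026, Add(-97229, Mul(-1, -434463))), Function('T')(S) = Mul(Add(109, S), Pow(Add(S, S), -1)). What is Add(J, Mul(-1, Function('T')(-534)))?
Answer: Rational(-2280591605, 1068) ≈ -2.1354e+6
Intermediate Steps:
Function('T')(S) = Mul(Rational(1, 2), Pow(S, -1), Add(109, S)) (Function('T')(S) = Mul(Add(109, S), Pow(Mul(2, S), -1)) = Mul(Add(109, S), Mul(Rational(1, 2), Pow(S, -1))) = Mul(Rational(1, 2), Pow(S, -1), Add(109, S)))
J = -2135385 (J = Add(-9, Mul(3, Add(-1049026, Add(-97229, Mul(-1, -434463))))) = Add(-9, Mul(3, Add(-1049026, Add(-97229, 434463)))) = Add(-9, Mul(3, Add(-1049026, 337234))) = Add(-9, Mul(3, -711792)) = Add(-9, -2135376) = -2135385)
Add(J, Mul(-1, Function('T')(-534))) = Add(-2135385, Mul(-1, Mul(Rational(1, 2), Pow(-534, -1), Add(109, -534)))) = Add(-2135385, Mul(-1, Mul(Rational(1, 2), Rational(-1, 534), -425))) = Add(-2135385, Mul(-1, Rational(425, 1068))) = Add(-2135385, Rational(-425, 1068)) = Rational(-2280591605, 1068)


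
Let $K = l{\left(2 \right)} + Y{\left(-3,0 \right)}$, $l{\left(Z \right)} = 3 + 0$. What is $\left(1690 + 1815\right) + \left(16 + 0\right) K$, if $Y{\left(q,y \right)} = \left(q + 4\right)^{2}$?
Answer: $3569$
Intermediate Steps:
$l{\left(Z \right)} = 3$
$Y{\left(q,y \right)} = \left(4 + q\right)^{2}$
$K = 4$ ($K = 3 + \left(4 - 3\right)^{2} = 3 + 1^{2} = 3 + 1 = 4$)
$\left(1690 + 1815\right) + \left(16 + 0\right) K = \left(1690 + 1815\right) + \left(16 + 0\right) 4 = 3505 + 16 \cdot 4 = 3505 + 64 = 3569$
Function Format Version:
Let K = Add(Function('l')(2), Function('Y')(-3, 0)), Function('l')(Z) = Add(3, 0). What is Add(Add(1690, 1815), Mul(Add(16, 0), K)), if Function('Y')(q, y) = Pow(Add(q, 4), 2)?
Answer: 3569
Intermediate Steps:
Function('l')(Z) = 3
Function('Y')(q, y) = Pow(Add(4, q), 2)
K = 4 (K = Add(3, Pow(Add(4, -3), 2)) = Add(3, Pow(1, 2)) = Add(3, 1) = 4)
Add(Add(1690, 1815), Mul(Add(16, 0), K)) = Add(Add(1690, 1815), Mul(Add(16, 0), 4)) = Add(3505, Mul(16, 4)) = Add(3505, 64) = 3569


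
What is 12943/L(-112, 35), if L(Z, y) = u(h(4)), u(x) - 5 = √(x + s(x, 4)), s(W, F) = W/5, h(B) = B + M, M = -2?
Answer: 323575/113 - 25886*√15/113 ≈ 1976.3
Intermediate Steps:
h(B) = -2 + B (h(B) = B - 2 = -2 + B)
s(W, F) = W/5 (s(W, F) = W*(⅕) = W/5)
u(x) = 5 + √30*√x/5 (u(x) = 5 + √(x + x/5) = 5 + √(6*x/5) = 5 + √30*√x/5)
L(Z, y) = 5 + 2*√15/5 (L(Z, y) = 5 + √30*√(-2 + 4)/5 = 5 + √30*√2/5 = 5 + 2*√15/5)
12943/L(-112, 35) = 12943/(5 + 2*√15/5)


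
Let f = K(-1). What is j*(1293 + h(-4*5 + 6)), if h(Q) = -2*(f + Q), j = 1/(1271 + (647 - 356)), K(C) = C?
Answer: 1323/1562 ≈ 0.84699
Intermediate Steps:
f = -1
j = 1/1562 (j = 1/(1271 + 291) = 1/1562 ≈ 0.00064021)
h(Q) = 2 - 2*Q (h(Q) = -2*(-1 + Q) = 2 - 2*Q)
j*(1293 + h(-4*5 + 6)) = (1293 + (2 - 2*(-4*5 + 6)))/1562 = (1293 + (2 - 2*(-20 + 6)))/1562 = (1293 + (2 - 2*(-14)))/1562 = (1293 + (2 + 28))/1562 = (1293 + 30)/1562 = (1/1562)*1323 = 1323/1562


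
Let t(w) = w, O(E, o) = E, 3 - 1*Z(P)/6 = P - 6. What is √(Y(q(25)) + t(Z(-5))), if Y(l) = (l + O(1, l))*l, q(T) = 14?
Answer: 7*√6 ≈ 17.146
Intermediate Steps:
Z(P) = 54 - 6*P (Z(P) = 18 - 6*(P - 6) = 18 - 6*(-6 + P) = 18 + (36 - 6*P) = 54 - 6*P)
Y(l) = l*(1 + l) (Y(l) = (l + 1)*l = (1 + l)*l = l*(1 + l))
√(Y(q(25)) + t(Z(-5))) = √(14*(1 + 14) + (54 - 6*(-5))) = √(14*15 + (54 + 30)) = √(210 + 84) = √294 = 7*√6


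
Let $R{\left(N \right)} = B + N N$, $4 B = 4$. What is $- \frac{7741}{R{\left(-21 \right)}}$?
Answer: $- \frac{7741}{442} \approx -17.514$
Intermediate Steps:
$B = 1$ ($B = \frac{1}{4} \cdot 4 = 1$)
$R{\left(N \right)} = 1 + N^{2}$ ($R{\left(N \right)} = 1 + N N = 1 + N^{2}$)
$- \frac{7741}{R{\left(-21 \right)}} = - \frac{7741}{1 + \left(-21\right)^{2}} = - \frac{7741}{1 + 441} = - \frac{7741}{442}$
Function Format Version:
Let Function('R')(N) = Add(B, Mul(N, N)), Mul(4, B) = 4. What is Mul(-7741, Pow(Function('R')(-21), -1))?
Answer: Rational(-7741, 442) ≈ -17.514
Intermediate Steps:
B = 1 (B = Mul(Rational(1, 4), 4) = 1)
Function('R')(N) = Add(1, Pow(N, 2)) (Function('R')(N) = Add(1, Mul(N, N)) = Add(1, Pow(N, 2)))
Mul(-7741, Pow(Function('R')(-21), -1)) = Mul(-7741, Pow(Add(1, Pow(-21, 2)), -1)) = Mul(-7741, Pow(Add(1, 441), -1)) = Mul(-7741, Pow(442, -1)) = Mul(-7741, Rational(1, 442)) = Rational(-7741, 442)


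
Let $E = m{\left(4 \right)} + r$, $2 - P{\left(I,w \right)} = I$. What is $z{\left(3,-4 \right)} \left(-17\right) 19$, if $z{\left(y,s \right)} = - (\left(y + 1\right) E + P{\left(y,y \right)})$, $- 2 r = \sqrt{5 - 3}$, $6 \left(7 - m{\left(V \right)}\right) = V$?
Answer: $\frac{23579}{3} - 646 \sqrt{2} \approx 6946.1$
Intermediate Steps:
$m{\left(V \right)} = 7 - \frac{V}{6}$
$P{\left(I,w \right)} = 2 - I$
$r = - \frac{\sqrt{2}}{2}$ ($r = - \frac{\sqrt{5 - 3}}{2} = - \frac{\sqrt{2}}{2} \approx -0.70711$)
$E = \frac{19}{3} - \frac{\sqrt{2}}{2}$ ($E = \left(7 - \frac{2}{3}\right) - \frac{\sqrt{2}}{2} = \frac{19}{3} - \frac{\sqrt{2}}{2} \approx 5.6262$)
$z{\left(y,s \right)} = -2 + y - \left(1 + y\right) \left(\frac{19}{3} - \frac{\sqrt{2}}{2}\right)$ ($z{\left(y,s \right)} = - (\left(y + 1\right) \left(\frac{19}{3} - \frac{\sqrt{2}}{2}\right) - \left(-2 + y\right)) = - (\left(1 + y\right) \left(\frac{19}{3} - \frac{\sqrt{2}}{2}\right) - \left(-2 + y\right)) = - (2 - y + \left(1 + y\right) \left(\frac{19}{3} - \frac{\sqrt{2}}{2}\right)) = -2 + y - \left(1 + y\right) \left(\frac{19}{3} - \frac{\sqrt{2}}{2}\right)$)
$z{\left(3,-4 \right)} \left(-17\right) 19 = \left(- \frac{25}{3} + \frac{\sqrt{2}}{2} - 16 + \frac{1}{2} \cdot 3 \sqrt{2}\right) \left(-17\right) 19 = \left(- \frac{25}{3} + \frac{\sqrt{2}}{2} - 16 + \frac{3 \sqrt{2}}{2}\right) \left(-17\right) 19 = \left(- \frac{73}{3} + 2 \sqrt{2}\right) \left(-17\right) 19 = \left(\frac{1241}{3} - 34 \sqrt{2}\right) 19 = \frac{23579}{3} - 646 \sqrt{2}$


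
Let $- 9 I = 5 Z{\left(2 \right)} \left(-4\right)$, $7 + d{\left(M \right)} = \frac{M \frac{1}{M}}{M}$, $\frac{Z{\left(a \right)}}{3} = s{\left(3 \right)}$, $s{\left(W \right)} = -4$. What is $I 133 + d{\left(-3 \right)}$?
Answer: $-3554$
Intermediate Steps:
$Z{\left(a \right)} = -12$ ($Z{\left(a \right)} = 3 \left(-4\right) = -12$)
$d{\left(M \right)} = -7 + \frac{1}{M}$ ($d{\left(M \right)} = -7 + \frac{M \frac{1}{M}}{M} = -7 + 1 \frac{1}{M} = -7 + \frac{1}{M}$)
$I = - \frac{80}{3}$ ($I = - \frac{5 \left(-12\right) \left(-4\right)}{9} = - \frac{\left(-60\right) \left(-4\right)}{9} = \left(- \frac{1}{9}\right) 240 = - \frac{80}{3} \approx -26.667$)
$I 133 + d{\left(-3 \right)} = \left(- \frac{80}{3}\right) 133 - \left(7 - \frac{1}{-3}\right) = - \frac{10640}{3} - \frac{22}{3} = -3554$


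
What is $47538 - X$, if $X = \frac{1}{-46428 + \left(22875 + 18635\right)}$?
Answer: $\frac{233791885}{4918} \approx 47538.0$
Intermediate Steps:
$X = - \frac{1}{4918}$ ($X = \frac{1}{-46428 + 41510} = \frac{1}{-4918} = - \frac{1}{4918} \approx -0.00020333$)
$47538 - X = 47538 - - \frac{1}{4918} = 47538 + \frac{1}{4918} = \frac{233791885}{4918}$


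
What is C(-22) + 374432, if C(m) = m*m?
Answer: 374916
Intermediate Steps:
C(m) = m**2
C(-22) + 374432 = (-22)**2 + 374432 = 484 + 374432 = 374916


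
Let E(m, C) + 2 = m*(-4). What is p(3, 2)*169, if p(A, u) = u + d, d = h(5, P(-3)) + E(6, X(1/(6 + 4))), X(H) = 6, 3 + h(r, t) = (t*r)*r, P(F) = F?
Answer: -17238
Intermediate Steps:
h(r, t) = -3 + t*r² (h(r, t) = -3 + (t*r)*r = -3 + (r*t)*r = -3 + t*r²)
E(m, C) = -2 - 4*m (E(m, C) = -2 + m*(-4) = -2 - 4*m)
d = -104 (d = (-3 - 3*5²) + (-2 - 4*6) = (-3 - 3*25) + (-2 - 24) = (-3 - 75) - 26 = -78 - 26 = -104)
p(A, u) = -104 + u (p(A, u) = u - 104 = -104 + u)
p(3, 2)*169 = (-104 + 2)*169 = -102*169 = -17238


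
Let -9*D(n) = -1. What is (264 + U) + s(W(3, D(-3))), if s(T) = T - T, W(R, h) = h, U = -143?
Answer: 121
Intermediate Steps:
D(n) = ⅑ (D(n) = -⅑*(-1) = ⅑)
s(T) = 0
(264 + U) + s(W(3, D(-3))) = (264 - 143) + 0 = 121 + 0 = 121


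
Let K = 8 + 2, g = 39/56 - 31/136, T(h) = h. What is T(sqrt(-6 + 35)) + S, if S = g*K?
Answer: 1115/238 + sqrt(29) ≈ 10.070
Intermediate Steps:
g = 223/476 (g = 39*(1/56) - 31*1/136 = 39/56 - 31/136 = 223/476 ≈ 0.46849)
K = 10
S = 1115/238 (S = (223/476)*10 = 1115/238 ≈ 4.6849)
T(sqrt(-6 + 35)) + S = sqrt(-6 + 35) + 1115/238 = sqrt(29) + 1115/238 = 1115/238 + sqrt(29)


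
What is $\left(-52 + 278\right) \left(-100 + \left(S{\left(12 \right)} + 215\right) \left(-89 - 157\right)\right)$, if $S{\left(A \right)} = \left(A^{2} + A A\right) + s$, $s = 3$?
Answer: $-28154176$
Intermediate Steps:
$S{\left(A \right)} = 3 + 2 A^{2}$ ($S{\left(A \right)} = \left(A^{2} + A A\right) + 3 = \left(A^{2} + A^{2}\right) + 3 = 2 A^{2} + 3 = 3 + 2 A^{2}$)
$\left(-52 + 278\right) \left(-100 + \left(S{\left(12 \right)} + 215\right) \left(-89 - 157\right)\right) = \left(-52 + 278\right) \left(-100 + \left(\left(3 + 2 \cdot 12^{2}\right) + 215\right) \left(-89 - 157\right)\right) = 226 \left(-100 + \left(\left(3 + 2 \cdot 144\right) + 215\right) \left(-246\right)\right) = 226 \left(-100 + \left(\left(3 + 288\right) + 215\right) \left(-246\right)\right) = 226 \left(-100 + \left(291 + 215\right) \left(-246\right)\right) = 226 \left(-100 + 506 \left(-246\right)\right) = 226 \left(-100 - 124476\right) = 226 \left(-124576\right) = -28154176$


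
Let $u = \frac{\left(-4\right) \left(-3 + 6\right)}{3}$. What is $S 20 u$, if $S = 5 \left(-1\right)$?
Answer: $400$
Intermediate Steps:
$S = -5$
$u = -4$ ($u = \left(-4\right) 3 \cdot \frac{1}{3} = \left(-12\right) \frac{1}{3} = -4$)
$S 20 u = \left(-5\right) 20 \left(-4\right) = \left(-100\right) \left(-4\right) = 400$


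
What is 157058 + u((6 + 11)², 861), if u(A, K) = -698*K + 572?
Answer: -443348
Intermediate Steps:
u(A, K) = 572 - 698*K
157058 + u((6 + 11)², 861) = 157058 + (572 - 698*861) = 157058 + (572 - 600978) = 157058 - 600406 = -443348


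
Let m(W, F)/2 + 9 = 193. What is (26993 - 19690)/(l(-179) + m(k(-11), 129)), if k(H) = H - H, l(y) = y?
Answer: 7303/189 ≈ 38.640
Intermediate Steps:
k(H) = 0
m(W, F) = 368 (m(W, F) = -18 + 2*193 = -18 + 386 = 368)
(26993 - 19690)/(l(-179) + m(k(-11), 129)) = (26993 - 19690)/(-179 + 368) = 7303/189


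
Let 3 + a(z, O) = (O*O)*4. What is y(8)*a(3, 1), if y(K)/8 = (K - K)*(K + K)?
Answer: 0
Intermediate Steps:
a(z, O) = -3 + 4*O² (a(z, O) = -3 + (O*O)*4 = -3 + O²*4 = -3 + 4*O²)
y(K) = 0 (y(K) = 8*((K - K)*(K + K)) = 8*(0*(2*K)) = 8*0 = 0)
y(8)*a(3, 1) = 0*(-3 + 4*1²) = 0*(-3 + 4*1) = 0*(-3 + 4) = 0*1 = 0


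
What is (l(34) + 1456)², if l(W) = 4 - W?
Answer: 2033476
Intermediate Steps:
(l(34) + 1456)² = ((4 - 1*34) + 1456)² = ((4 - 34) + 1456)² = (-30 + 1456)² = 1426² = 2033476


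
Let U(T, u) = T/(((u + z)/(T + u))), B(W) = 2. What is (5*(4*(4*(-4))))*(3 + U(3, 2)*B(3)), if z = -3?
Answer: 8640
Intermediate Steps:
U(T, u) = T*(T + u)/(-3 + u) (U(T, u) = T/(((u - 3)/(T + u))) = T/(((-3 + u)/(T + u))) = T*((T + u)/(-3 + u)) = T*(T + u)/(-3 + u))
(5*(4*(4*(-4))))*(3 + U(3, 2)*B(3)) = (5*(4*(4*(-4))))*(3 + (3*(3 + 2)/(-3 + 2))*2) = (5*(4*(-16)))*(3 + (3*5/(-1))*2) = (5*(-64))*(3 + (3*(-1)*5)*2) = -320*(3 - 15*2) = -320*(3 - 30) = -320*(-27) = 8640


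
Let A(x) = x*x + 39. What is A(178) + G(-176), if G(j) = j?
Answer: 31547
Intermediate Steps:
A(x) = 39 + x**2 (A(x) = x**2 + 39 = 39 + x**2)
A(178) + G(-176) = (39 + 178**2) - 176 = (39 + 31684) - 176 = 31723 - 176 = 31547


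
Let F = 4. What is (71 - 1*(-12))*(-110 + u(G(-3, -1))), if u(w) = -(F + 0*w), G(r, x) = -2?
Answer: -9462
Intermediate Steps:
u(w) = -4 (u(w) = -(4 + 0*w) = -(4 + 0) = -1*4 = -4)
(71 - 1*(-12))*(-110 + u(G(-3, -1))) = (71 - 1*(-12))*(-110 - 4) = (71 + 12)*(-114) = 83*(-114) = -9462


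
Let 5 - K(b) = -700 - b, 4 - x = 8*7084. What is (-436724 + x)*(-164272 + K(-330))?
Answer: 80865468624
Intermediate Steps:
x = -56668 (x = 4 - 8*7084 = 4 - 1*56672 = 4 - 56672 = -56668)
K(b) = 705 + b (K(b) = 5 - (-700 - b) = 5 + (700 + b) = 705 + b)
(-436724 + x)*(-164272 + K(-330)) = (-436724 - 56668)*(-164272 + (705 - 330)) = -493392*(-164272 + 375) = -493392*(-163897) = 80865468624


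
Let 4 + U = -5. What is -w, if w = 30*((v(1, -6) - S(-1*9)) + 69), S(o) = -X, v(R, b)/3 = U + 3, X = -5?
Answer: -1380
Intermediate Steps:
U = -9 (U = -4 - 5 = -9)
v(R, b) = -18 (v(R, b) = 3*(-9 + 3) = 3*(-6) = -18)
S(o) = 5 (S(o) = -1*(-5) = 5)
w = 1380 (w = 30*((-18 - 1*5) + 69) = 30*((-18 - 5) + 69) = 30*(-23 + 69) = 30*46 = 1380)
-w = -1*1380 = -1380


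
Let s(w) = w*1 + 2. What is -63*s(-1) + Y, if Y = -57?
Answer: -120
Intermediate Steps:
s(w) = 2 + w (s(w) = w + 2 = 2 + w)
-63*s(-1) + Y = -63*(2 - 1) - 57 = -63*1 - 57 = -63 - 57 = -120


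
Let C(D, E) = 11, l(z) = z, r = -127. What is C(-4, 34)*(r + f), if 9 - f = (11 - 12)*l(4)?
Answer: -1254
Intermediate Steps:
f = 13 (f = 9 - (11 - 12)*4 = 9 - (-1)*4 = 9 - 1*(-4) = 9 + 4 = 13)
C(-4, 34)*(r + f) = 11*(-127 + 13) = 11*(-114) = -1254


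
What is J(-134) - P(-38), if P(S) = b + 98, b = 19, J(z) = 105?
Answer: -12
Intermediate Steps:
P(S) = 117 (P(S) = 19 + 98 = 117)
J(-134) - P(-38) = 105 - 1*117 = 105 - 117 = -12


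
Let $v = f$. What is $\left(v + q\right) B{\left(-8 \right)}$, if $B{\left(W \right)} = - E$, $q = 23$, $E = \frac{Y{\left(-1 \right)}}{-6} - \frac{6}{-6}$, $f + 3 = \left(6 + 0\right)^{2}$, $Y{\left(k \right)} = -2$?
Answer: $- \frac{224}{3} \approx -74.667$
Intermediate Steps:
$f = 33$ ($f = -3 + \left(6 + 0\right)^{2} = -3 + 6^{2} = -3 + 36 = 33$)
$E = \frac{4}{3}$ ($E = - \frac{2}{-6} - \frac{6}{-6} = \left(-2\right) \left(- \frac{1}{6}\right) - -1 = \frac{1}{3} + 1 = \frac{4}{3} \approx 1.3333$)
$v = 33$
$B{\left(W \right)} = - \frac{4}{3}$ ($B{\left(W \right)} = \left(-1\right) \frac{4}{3} = - \frac{4}{3}$)
$\left(v + q\right) B{\left(-8 \right)} = \left(33 + 23\right) \left(- \frac{4}{3}\right) = 56 \left(- \frac{4}{3}\right) = - \frac{224}{3}$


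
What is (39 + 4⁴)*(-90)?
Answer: -26550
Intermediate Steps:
(39 + 4⁴)*(-90) = (39 + 256)*(-90) = 295*(-90) = -26550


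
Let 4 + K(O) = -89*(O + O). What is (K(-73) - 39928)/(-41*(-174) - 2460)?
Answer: -13469/2337 ≈ -5.7634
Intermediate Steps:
K(O) = -4 - 178*O (K(O) = -4 - 89*(O + O) = -4 - 178*O)
(K(-73) - 39928)/(-41*(-174) - 2460) = ((-4 - 178*(-73)) - 39928)/(-41*(-174) - 2460) = ((-4 + 12994) - 39928)/(7134 - 2460) = (12990 - 39928)/4674 = -26938*1/4674 = -13469/2337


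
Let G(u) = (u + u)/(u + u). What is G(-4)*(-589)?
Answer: -589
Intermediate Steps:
G(u) = 1 (G(u) = (2*u)/((2*u)) = (2*u)*(1/(2*u)) = 1)
G(-4)*(-589) = 1*(-589) = -589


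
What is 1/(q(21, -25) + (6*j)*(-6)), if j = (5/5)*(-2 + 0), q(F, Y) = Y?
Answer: 1/47 ≈ 0.021277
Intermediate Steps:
j = -2 (j = (5*(1/5))*(-2) = 1*(-2) = -2)
1/(q(21, -25) + (6*j)*(-6)) = 1/(-25 + (6*(-2))*(-6)) = 1/(-25 - 12*(-6)) = 1/(-25 + 72) = 1/47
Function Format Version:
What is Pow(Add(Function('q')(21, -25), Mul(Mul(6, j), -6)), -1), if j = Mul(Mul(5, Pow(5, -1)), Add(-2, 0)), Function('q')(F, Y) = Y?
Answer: Rational(1, 47) ≈ 0.021277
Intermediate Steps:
j = -2 (j = Mul(Mul(5, Rational(1, 5)), -2) = Mul(1, -2) = -2)
Pow(Add(Function('q')(21, -25), Mul(Mul(6, j), -6)), -1) = Pow(Add(-25, Mul(Mul(6, -2), -6)), -1) = Pow(Add(-25, Mul(-12, -6)), -1) = Pow(Add(-25, 72), -1) = Pow(47, -1) = Rational(1, 47)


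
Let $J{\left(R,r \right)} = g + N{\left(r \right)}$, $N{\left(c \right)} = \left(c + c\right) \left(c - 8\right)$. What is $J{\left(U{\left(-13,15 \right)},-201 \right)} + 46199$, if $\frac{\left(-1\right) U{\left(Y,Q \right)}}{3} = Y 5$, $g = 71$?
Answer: $130288$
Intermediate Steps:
$N{\left(c \right)} = 2 c \left(-8 + c\right)$
$U{\left(Y,Q \right)} = - 15 Y$ ($U{\left(Y,Q \right)} = - 3 Y 5 = - 3 \cdot 5 Y = - 15 Y$)
$J{\left(R,r \right)} = 71 + 2 r \left(-8 + r\right)$
$J{\left(U{\left(-13,15 \right)},-201 \right)} + 46199 = \left(71 + 2 \left(-201\right) \left(-8 - 201\right)\right) + 46199 = \left(71 + 2 \left(-201\right) \left(-209\right)\right) + 46199 = \left(71 + 84018\right) + 46199 = 84089 + 46199 = 130288$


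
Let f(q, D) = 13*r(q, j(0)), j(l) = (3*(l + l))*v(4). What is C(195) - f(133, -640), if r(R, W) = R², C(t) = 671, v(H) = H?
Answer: -229286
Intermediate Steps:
j(l) = 24*l (j(l) = (3*(l + l))*4 = (3*(2*l))*4 = (6*l)*4 = 24*l)
f(q, D) = 13*q²
C(195) - f(133, -640) = 671 - 13*133² = 671 - 13*17689 = 671 - 1*229957 = 671 - 229957 = -229286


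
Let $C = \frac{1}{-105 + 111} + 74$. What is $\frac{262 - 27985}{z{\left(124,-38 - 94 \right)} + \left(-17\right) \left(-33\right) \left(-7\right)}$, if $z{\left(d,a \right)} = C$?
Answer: $\frac{166338}{23117} \approx 7.1955$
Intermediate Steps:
$C = \frac{445}{6}$ ($C = \frac{1}{6} + 74 = \frac{445}{6} \approx 74.167$)
$z{\left(d,a \right)} = \frac{445}{6}$
$\frac{262 - 27985}{z{\left(124,-38 - 94 \right)} + \left(-17\right) \left(-33\right) \left(-7\right)} = \frac{262 - 27985}{\frac{445}{6} + \left(-17\right) \left(-33\right) \left(-7\right)} = - \frac{27723}{\frac{445}{6} + 561 \left(-7\right)} = - \frac{27723}{\frac{445}{6} - 3927} = - \frac{27723}{- \frac{23117}{6}} = \left(-27723\right) \left(- \frac{6}{23117}\right) = \frac{166338}{23117}$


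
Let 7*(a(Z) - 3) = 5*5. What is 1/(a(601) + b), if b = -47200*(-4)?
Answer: 7/1321646 ≈ 5.2964e-6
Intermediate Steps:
a(Z) = 46/7 (a(Z) = 3 + (5*5)/7 = 3 + (1/7)*25 = 3 + 25/7 = 46/7)
b = 188800
1/(a(601) + b) = 1/(46/7 + 188800) = 1/(1321646/7) = 7/1321646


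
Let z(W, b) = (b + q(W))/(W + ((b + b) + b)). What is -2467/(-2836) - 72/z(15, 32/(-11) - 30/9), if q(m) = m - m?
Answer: -12303707/292108 ≈ -42.120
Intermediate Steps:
q(m) = 0
z(W, b) = b/(W + 3*b) (z(W, b) = (b + 0)/(W + ((b + b) + b)) = b/(W + (2*b + b)) = b/(W + 3*b))
-2467/(-2836) - 72/z(15, 32/(-11) - 30/9) = -2467/(-2836) - 72*(15 + 3*(32/(-11) - 30/9))/(32/(-11) - 30/9) = -2467*(-1/2836) - 72*(15 + 3*(32*(-1/11) - 30*⅑))/(32*(-1/11) - 30*⅑) = 2467/2836 - 72*(15 + 3*(-32/11 - 10/3))/(-32/11 - 10/3) = 2467/2836 - 72/((-206/(33*(15 + 3*(-206/33))))) = 2467/2836 - 72/((-206/(33*(15 - 206/11)))) = 2467/2836 - 72/((-206/(33*(-41/11)))) = 2467/2836 - 72/((-206/33*(-11/41))) = 2467/2836 - 72/206/123 = 2467/2836 - 72*123/206 = 2467/2836 - 4428/103 = -12303707/292108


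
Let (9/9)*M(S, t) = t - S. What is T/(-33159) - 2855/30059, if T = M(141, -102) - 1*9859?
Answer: 208987073/996726381 ≈ 0.20967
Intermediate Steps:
M(S, t) = t - S
T = -10102 (T = (-102 - 1*141) - 1*9859 = (-102 - 141) - 9859 = -243 - 9859 = -10102)
T/(-33159) - 2855/30059 = -10102/(-33159) - 2855/30059 = -10102*(-1/33159) - 2855*1/30059 = 10102/33159 - 2855/30059 = 208987073/996726381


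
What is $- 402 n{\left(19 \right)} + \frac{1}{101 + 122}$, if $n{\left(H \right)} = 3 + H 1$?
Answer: $- \frac{1972211}{223} \approx -8844.0$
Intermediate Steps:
$n{\left(H \right)} = 3 + H$
$- 402 n{\left(19 \right)} + \frac{1}{101 + 122} = - 402 \left(3 + 19\right) + \frac{1}{101 + 122} = \left(-402\right) 22 + \frac{1}{223} = -8844 + \frac{1}{223} = - \frac{1972211}{223}$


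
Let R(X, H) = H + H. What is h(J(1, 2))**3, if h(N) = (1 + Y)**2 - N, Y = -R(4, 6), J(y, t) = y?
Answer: 1728000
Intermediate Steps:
R(X, H) = 2*H
Y = -12 (Y = -2*6 = -1*12 = -12)
h(N) = 121 - N (h(N) = (1 - 12)**2 - N = (-11)**2 - N = 121 - N)
h(J(1, 2))**3 = (121 - 1*1)**3 = (121 - 1)**3 = 120**3 = 1728000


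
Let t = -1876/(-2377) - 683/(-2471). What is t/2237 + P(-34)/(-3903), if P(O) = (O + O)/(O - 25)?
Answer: 547860259327/3025648507087983 ≈ 0.00018107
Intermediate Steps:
t = 6259087/5873567 (t = -1876*(-1/2377) - 683*(-1/2471) = 1876/2377 + 683/2471 = 6259087/5873567 ≈ 1.0656)
P(O) = 2*O/(-25 + O) (P(O) = (2*O)/(-25 + O) = 2*O/(-25 + O))
t/2237 + P(-34)/(-3903) = (6259087/5873567)/2237 + (2*(-34)/(-25 - 34))/(-3903) = (6259087/5873567)*(1/2237) + (2*(-34)/(-59))*(-1/3903) = 6259087/13139169379 + (2*(-34)*(-1/59))*(-1/3903) = 6259087/13139169379 + (68/59)*(-1/3903) = 6259087/13139169379 - 68/230277 = 547860259327/3025648507087983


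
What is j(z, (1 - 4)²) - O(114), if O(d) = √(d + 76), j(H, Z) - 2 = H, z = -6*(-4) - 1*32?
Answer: -6 - √190 ≈ -19.784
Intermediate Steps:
z = -8 (z = 24 - 32 = -8)
j(H, Z) = 2 + H
O(d) = √(76 + d)
j(z, (1 - 4)²) - O(114) = (2 - 8) - √(76 + 114) = -6 - √190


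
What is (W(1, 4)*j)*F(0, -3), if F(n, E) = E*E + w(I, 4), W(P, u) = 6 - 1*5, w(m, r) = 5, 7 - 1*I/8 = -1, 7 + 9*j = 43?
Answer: 56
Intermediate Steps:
j = 4 (j = -7/9 + (⅑)*43 = -7/9 + 43/9 = 4)
I = 64 (I = 56 - 8*(-1) = 56 + 8 = 64)
W(P, u) = 1 (W(P, u) = 6 - 5 = 1)
F(n, E) = 5 + E² (F(n, E) = E*E + 5 = E² + 5 = 5 + E²)
(W(1, 4)*j)*F(0, -3) = (1*4)*(5 + (-3)²) = 4*(5 + 9) = 4*14 = 56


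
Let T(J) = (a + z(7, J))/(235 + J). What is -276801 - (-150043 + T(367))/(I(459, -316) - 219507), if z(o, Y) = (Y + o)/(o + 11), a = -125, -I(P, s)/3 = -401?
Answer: -5846304079189/21120912 ≈ -2.7680e+5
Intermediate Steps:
I(P, s) = 1203 (I(P, s) = -3*(-401) = 1203)
z(o, Y) = (Y + o)/(11 + o)
T(J) = (-2243/18 + J/18)/(235 + J) (T(J) = (-125 + (J + 7)/(11 + 7))/(235 + J) = (-125 + (7 + J)/18)/(235 + J) = (-125 + (7/18 + J/18))/(235 + J) = (-2243/18 + J/18)/(235 + J))
-276801 - (-150043 + T(367))/(I(459, -316) - 219507) = -276801 - (-150043 + (-2243 + 367)/(18*(235 + 367)))/(1203 - 219507) = -276801 - (-150043 + (1/18)*(-1876)/602)/(-218304) = -276801 - (-150043 + (1/18)*(1/602)*(-1876))*(-1)/218304 = -276801 - (-150043 - 67/387)*(-1)/218304 = -276801 - (-58066708)*(-1)/(387*218304) = -276801 - 1*14516677/21120912 = -276801 - 14516677/21120912 = -5846304079189/21120912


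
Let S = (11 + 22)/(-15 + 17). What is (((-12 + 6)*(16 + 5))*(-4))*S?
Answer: 8316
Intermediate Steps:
S = 33/2 ≈ 16.500
(((-12 + 6)*(16 + 5))*(-4))*S = (((-12 + 6)*(16 + 5))*(-4))*(33/2) = (-6*21*(-4))*(33/2) = -126*(-4)*(33/2) = 504*(33/2) = 8316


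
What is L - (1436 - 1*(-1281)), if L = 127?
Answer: -2590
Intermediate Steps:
L - (1436 - 1*(-1281)) = 127 - (1436 - 1*(-1281)) = 127 - (1436 + 1281) = 127 - 1*2717 = 127 - 2717 = -2590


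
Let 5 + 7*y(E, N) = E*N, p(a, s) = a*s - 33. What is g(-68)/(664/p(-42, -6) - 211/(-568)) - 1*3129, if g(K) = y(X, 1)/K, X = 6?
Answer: -157638922809/50379959 ≈ -3129.0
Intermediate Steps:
p(a, s) = -33 + a*s
y(E, N) = -5/7 + E*N/7 (y(E, N) = -5/7 + (E*N)/7 = -5/7 + E*N/7)
g(K) = 1/(7*K) (g(K) = (-5/7 + (1/7)*6*1)/K = (-5/7 + 6/7)/K = 1/(7*K))
g(-68)/(664/p(-42, -6) - 211/(-568)) - 1*3129 = ((1/7)/(-68))/(664/(-33 - 42*(-6)) - 211/(-568)) - 1*3129 = ((1/7)*(-1/68))/(664/(-33 + 252) - 211*(-1/568)) - 3129 = -1/(476*(664/219 + 211/568)) - 3129 = -1/(476*423361/124392) - 3129 = -1/476*124392/423361 - 3129 = -31098/50379959 - 3129 = -157638922809/50379959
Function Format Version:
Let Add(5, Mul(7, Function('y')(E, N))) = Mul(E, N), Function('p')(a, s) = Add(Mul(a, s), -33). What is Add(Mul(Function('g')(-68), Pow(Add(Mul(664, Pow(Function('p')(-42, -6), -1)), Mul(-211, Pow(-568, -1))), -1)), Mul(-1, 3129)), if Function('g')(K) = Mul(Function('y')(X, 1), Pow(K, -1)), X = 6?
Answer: Rational(-157638922809, 50379959) ≈ -3129.0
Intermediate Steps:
Function('p')(a, s) = Add(-33, Mul(a, s))
Function('y')(E, N) = Add(Rational(-5, 7), Mul(Rational(1, 7), E, N)) (Function('y')(E, N) = Add(Rational(-5, 7), Mul(Rational(1, 7), Mul(E, N))) = Add(Rational(-5, 7), Mul(Rational(1, 7), E, N)))
Function('g')(K) = Mul(Rational(1, 7), Pow(K, -1)) (Function('g')(K) = Mul(Add(Rational(-5, 7), Mul(Rational(1, 7), 6, 1)), Pow(K, -1)) = Mul(Add(Rational(-5, 7), Rational(6, 7)), Pow(K, -1)) = Mul(Rational(1, 7), Pow(K, -1)))
Add(Mul(Function('g')(-68), Pow(Add(Mul(664, Pow(Function('p')(-42, -6), -1)), Mul(-211, Pow(-568, -1))), -1)), Mul(-1, 3129)) = Add(Mul(Mul(Rational(1, 7), Pow(-68, -1)), Pow(Add(Mul(664, Pow(Add(-33, Mul(-42, -6)), -1)), Mul(-211, Pow(-568, -1))), -1)), Mul(-1, 3129)) = Add(Mul(Mul(Rational(1, 7), Rational(-1, 68)), Pow(Add(Mul(664, Pow(Add(-33, 252), -1)), Mul(-211, Rational(-1, 568))), -1)), -3129) = Add(Mul(Rational(-1, 476), Pow(Add(Mul(664, Pow(219, -1)), Rational(211, 568)), -1)), -3129) = Add(Mul(Rational(-1, 476), Pow(Add(Mul(664, Rational(1, 219)), Rational(211, 568)), -1)), -3129) = Add(Mul(Rational(-1, 476), Pow(Add(Rational(664, 219), Rational(211, 568)), -1)), -3129) = Add(Mul(Rational(-1, 476), Pow(Rational(423361, 124392), -1)), -3129) = Add(Mul(Rational(-1, 476), Rational(124392, 423361)), -3129) = Add(Rational(-31098, 50379959), -3129) = Rational(-157638922809, 50379959)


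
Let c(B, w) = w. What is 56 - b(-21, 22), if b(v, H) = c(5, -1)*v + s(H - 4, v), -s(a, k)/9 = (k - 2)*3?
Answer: -586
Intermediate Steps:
s(a, k) = 54 - 27*k (s(a, k) = -9*(k - 2)*3 = -9*(-2 + k)*3 = -9*(-6 + 3*k) = 54 - 27*k)
b(v, H) = 54 - 28*v (b(v, H) = -v + (54 - 27*v) = 54 - 28*v)
56 - b(-21, 22) = 56 - (54 - 28*(-21)) = 56 - (54 + 588) = 56 - 1*642 = 56 - 642 = -586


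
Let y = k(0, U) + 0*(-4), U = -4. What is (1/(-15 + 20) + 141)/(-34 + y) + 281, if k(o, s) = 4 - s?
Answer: 17912/65 ≈ 275.57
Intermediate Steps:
y = 8 (y = (4 - 1*(-4)) + 0*(-4) = (4 + 4) + 0 = 8 + 0 = 8)
(1/(-15 + 20) + 141)/(-34 + y) + 281 = (1/(-15 + 20) + 141)/(-34 + 8) + 281 = (1/5 + 141)/(-26) + 281 = (⅕ + 141)*(-1/26) + 281 = (706/5)*(-1/26) + 281 = -353/65 + 281 = 17912/65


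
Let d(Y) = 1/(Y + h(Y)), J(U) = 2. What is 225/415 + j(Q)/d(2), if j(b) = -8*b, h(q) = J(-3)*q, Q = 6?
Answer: -23859/83 ≈ -287.46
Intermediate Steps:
h(q) = 2*q
d(Y) = 1/(3*Y) (d(Y) = 1/(Y + 2*Y) = 1/(3*Y))
225/415 + j(Q)/d(2) = 225/415 + (-8*6)/(((⅓)/2)) = 225*(1/415) - 48/((⅓)*(½)) = 45/83 - 48/⅙ = 45/83 - 48*6 = 45/83 - 288 = -23859/83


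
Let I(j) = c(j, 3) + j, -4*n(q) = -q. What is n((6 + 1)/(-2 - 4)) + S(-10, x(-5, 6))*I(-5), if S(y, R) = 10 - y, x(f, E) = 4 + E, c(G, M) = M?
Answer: -967/24 ≈ -40.292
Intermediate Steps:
n(q) = q/4 (n(q) = -(-1)*q/4 = q/4)
I(j) = 3 + j
n((6 + 1)/(-2 - 4)) + S(-10, x(-5, 6))*I(-5) = ((6 + 1)/(-2 - 4))/4 + (10 - 1*(-10))*(3 - 5) = (7/(-6))/4 + (10 + 10)*(-2) = (7*(-1/6))/4 + 20*(-2) = (1/4)*(-7/6) - 40 = -7/24 - 40 = -967/24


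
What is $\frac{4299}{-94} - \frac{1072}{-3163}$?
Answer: $- \frac{13496969}{297322} \approx -45.395$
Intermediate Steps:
$\frac{4299}{-94} - \frac{1072}{-3163} = 4299 \left(- \frac{1}{94}\right) - - \frac{1072}{3163} = - \frac{4299}{94} + \frac{1072}{3163} = - \frac{13496969}{297322}$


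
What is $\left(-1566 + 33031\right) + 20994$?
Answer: $52459$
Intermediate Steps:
$\left(-1566 + 33031\right) + 20994 = 31465 + 20994 = 52459$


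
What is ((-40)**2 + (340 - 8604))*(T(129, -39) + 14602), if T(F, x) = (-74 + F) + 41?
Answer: -97947472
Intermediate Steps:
T(F, x) = -33 + F
((-40)**2 + (340 - 8604))*(T(129, -39) + 14602) = ((-40)**2 + (340 - 8604))*((-33 + 129) + 14602) = (1600 - 8264)*(96 + 14602) = -6664*14698 = -97947472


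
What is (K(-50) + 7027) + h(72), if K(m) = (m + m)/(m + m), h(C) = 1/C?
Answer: 506017/72 ≈ 7028.0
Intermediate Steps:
K(m) = 1 (K(m) = (2*m)/((2*m)) = (2*m)*(1/(2*m)) = 1)
(K(-50) + 7027) + h(72) = (1 + 7027) + 1/72 = 7028 + 1/72 = 506017/72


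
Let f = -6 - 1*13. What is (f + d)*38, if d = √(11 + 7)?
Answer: -722 + 114*√2 ≈ -560.78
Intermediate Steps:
d = 3*√2 (d = √18 = 3*√2 ≈ 4.2426)
f = -19 (f = -6 - 13 = -19)
(f + d)*38 = (-19 + 3*√2)*38 = -722 + 114*√2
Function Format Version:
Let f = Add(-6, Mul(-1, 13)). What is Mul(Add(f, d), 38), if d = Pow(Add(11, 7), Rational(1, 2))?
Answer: Add(-722, Mul(114, Pow(2, Rational(1, 2)))) ≈ -560.78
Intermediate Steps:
d = Mul(3, Pow(2, Rational(1, 2))) (d = Pow(18, Rational(1, 2)) = Mul(3, Pow(2, Rational(1, 2))) ≈ 4.2426)
f = -19 (f = Add(-6, -13) = -19)
Mul(Add(f, d), 38) = Mul(Add(-19, Mul(3, Pow(2, Rational(1, 2)))), 38) = Add(-722, Mul(114, Pow(2, Rational(1, 2))))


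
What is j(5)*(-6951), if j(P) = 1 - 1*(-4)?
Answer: -34755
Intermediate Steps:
j(P) = 5 (j(P) = 1 + 4 = 5)
j(5)*(-6951) = 5*(-6951) = -34755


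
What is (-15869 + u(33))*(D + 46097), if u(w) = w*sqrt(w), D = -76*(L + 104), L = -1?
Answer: -607290761 + 1262877*sqrt(33) ≈ -6.0004e+8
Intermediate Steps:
D = -7828 (D = -76*(-1 + 104) = -76*103 = -7828)
u(w) = w**(3/2)
(-15869 + u(33))*(D + 46097) = (-15869 + 33**(3/2))*(-7828 + 46097) = (-15869 + 33*sqrt(33))*38269 = -607290761 + 1262877*sqrt(33)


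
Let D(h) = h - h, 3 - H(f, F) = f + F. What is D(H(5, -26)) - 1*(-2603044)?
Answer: 2603044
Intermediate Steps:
H(f, F) = 3 - F - f (H(f, F) = 3 - (f + F) = 3 - (F + f) = 3 + (-F - f) = 3 - F - f)
D(h) = 0
D(H(5, -26)) - 1*(-2603044) = 0 - 1*(-2603044) = 0 + 2603044 = 2603044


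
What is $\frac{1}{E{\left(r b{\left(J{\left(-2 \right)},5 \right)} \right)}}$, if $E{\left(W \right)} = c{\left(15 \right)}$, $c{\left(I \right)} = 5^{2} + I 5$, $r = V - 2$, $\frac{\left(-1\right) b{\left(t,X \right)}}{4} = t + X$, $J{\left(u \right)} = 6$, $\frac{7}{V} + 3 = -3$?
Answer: $\frac{1}{100} \approx 0.01$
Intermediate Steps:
$V = - \frac{7}{6}$ ($V = \frac{7}{-3 - 3} = \frac{7}{-6} = 7 \left(- \frac{1}{6}\right) = - \frac{7}{6} \approx -1.1667$)
$b{\left(t,X \right)} = - 4 X - 4 t$ ($b{\left(t,X \right)} = - 4 \left(t + X\right) = - 4 \left(X + t\right) = - 4 X - 4 t$)
$r = - \frac{19}{6}$ ($r = - \frac{7}{6} - 2 = - \frac{19}{6} \approx -3.1667$)
$c{\left(I \right)} = 25 + 5 I$
$E{\left(W \right)} = 100$ ($E{\left(W \right)} = 25 + 5 \cdot 15 = 25 + 75 = 100$)
$\frac{1}{E{\left(r b{\left(J{\left(-2 \right)},5 \right)} \right)}} = \frac{1}{100}$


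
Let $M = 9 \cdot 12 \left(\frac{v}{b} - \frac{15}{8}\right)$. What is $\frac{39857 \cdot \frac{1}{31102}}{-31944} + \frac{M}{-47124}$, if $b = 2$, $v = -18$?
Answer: $\frac{2941953803}{118229152272} \approx 0.024883$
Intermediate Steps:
$M = - \frac{2349}{2}$ ($M = 9 \cdot 12 \left(- \frac{18}{2} - \frac{15}{8}\right) = 108 \left(\left(-18\right) \frac{1}{2} - \frac{15}{8}\right) = 108 \left(-9 - \frac{15}{8}\right) = 108 \left(- \frac{87}{8}\right) = - \frac{2349}{2} \approx -1174.5$)
$\frac{39857 \cdot \frac{1}{31102}}{-31944} + \frac{M}{-47124} = \frac{39857 \cdot \frac{1}{31102}}{-31944} - \frac{2349}{2 \left(-47124\right)} = 39857 \cdot \frac{1}{31102} \left(- \frac{1}{31944}\right) - - \frac{261}{10472} = \frac{39857}{31102} \left(- \frac{1}{31944}\right) + \frac{261}{10472} = - \frac{39857}{993522288} + \frac{261}{10472} = \frac{2941953803}{118229152272}$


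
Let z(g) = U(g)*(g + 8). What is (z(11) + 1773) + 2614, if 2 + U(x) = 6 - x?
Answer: 4254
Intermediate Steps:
U(x) = 4 - x (U(x) = -2 + (6 - x) = 4 - x)
z(g) = (4 - g)*(8 + g) (z(g) = (4 - g)*(g + 8) = (4 - g)*(8 + g))
(z(11) + 1773) + 2614 = (-(-4 + 11)*(8 + 11) + 1773) + 2614 = (-1*7*19 + 1773) + 2614 = (-133 + 1773) + 2614 = 1640 + 2614 = 4254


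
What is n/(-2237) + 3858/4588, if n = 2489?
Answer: -1394593/5131678 ≈ -0.27176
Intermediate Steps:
n/(-2237) + 3858/4588 = 2489/(-2237) + 3858/4588 = 2489*(-1/2237) + 3858*(1/4588) = -2489/2237 + 1929/2294 = -1394593/5131678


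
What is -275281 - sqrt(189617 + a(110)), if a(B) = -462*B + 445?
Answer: -275281 - sqrt(139242) ≈ -2.7565e+5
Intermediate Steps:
a(B) = 445 - 462*B
-275281 - sqrt(189617 + a(110)) = -275281 - sqrt(189617 + (445 - 462*110)) = -275281 - sqrt(189617 + (445 - 50820)) = -275281 - sqrt(189617 - 50375) = -275281 - sqrt(139242)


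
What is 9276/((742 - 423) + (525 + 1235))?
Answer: 3092/693 ≈ 4.4618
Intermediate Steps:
9276/((742 - 423) + (525 + 1235)) = 9276/(319 + 1760) = 9276/2079 = 9276*(1/2079) = 3092/693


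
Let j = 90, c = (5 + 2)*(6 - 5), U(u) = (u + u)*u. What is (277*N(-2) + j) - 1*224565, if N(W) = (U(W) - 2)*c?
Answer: -212841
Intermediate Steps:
U(u) = 2*u² (U(u) = (2*u)*u = 2*u²)
c = 7 (c = 7*1 = 7)
N(W) = -14 + 14*W² (N(W) = (2*W² - 2)*7 = (-2 + 2*W²)*7 = -14 + 14*W²)
(277*N(-2) + j) - 1*224565 = (277*(-14 + 14*(-2)²) + 90) - 1*224565 = (277*(-14 + 14*4) + 90) - 224565 = (277*(-14 + 56) + 90) - 224565 = (277*42 + 90) - 224565 = (11634 + 90) - 224565 = 11724 - 224565 = -212841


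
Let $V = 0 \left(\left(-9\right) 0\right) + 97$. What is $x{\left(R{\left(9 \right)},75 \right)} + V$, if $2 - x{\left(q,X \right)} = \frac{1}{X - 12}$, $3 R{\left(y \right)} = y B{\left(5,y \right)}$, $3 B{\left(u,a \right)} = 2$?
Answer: $\frac{6236}{63} \approx 98.984$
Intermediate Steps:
$B{\left(u,a \right)} = \frac{2}{3}$ ($B{\left(u,a \right)} = \frac{1}{3} \cdot 2 = \frac{2}{3}$)
$R{\left(y \right)} = \frac{2 y}{9}$ ($R{\left(y \right)} = \frac{y \frac{2}{3}}{3} = \frac{\frac{2}{3} y}{3} = \frac{2 y}{9}$)
$V = 97$ ($V = 0 \cdot 0 + 97 = 0 + 97 = 97$)
$x{\left(q,X \right)} = 2 - \frac{1}{-12 + X}$ ($x{\left(q,X \right)} = 2 - \frac{1}{X - 12} = 2 - \frac{1}{-12 + X}$)
$x{\left(R{\left(9 \right)},75 \right)} + V = \frac{-25 + 2 \cdot 75}{-12 + 75} + 97 = \frac{-25 + 150}{63} + 97 = \frac{1}{63} \cdot 125 + 97 = \frac{125}{63} + 97 = \frac{6236}{63}$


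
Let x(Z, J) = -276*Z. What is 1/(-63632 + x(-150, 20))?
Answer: -1/22232 ≈ -4.4980e-5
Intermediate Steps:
1/(-63632 + x(-150, 20)) = 1/(-63632 - 276*(-150)) = 1/(-63632 + 41400) = 1/(-22232) = -1/22232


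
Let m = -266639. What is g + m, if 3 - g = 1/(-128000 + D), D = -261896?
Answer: -103960309855/389896 ≈ -2.6664e+5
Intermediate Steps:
g = 1169689/389896 (g = 3 - 1/(-128000 - 261896) = 3 - 1/(-389896) = 3 - 1*(-1/389896) = 3 + 1/389896 = 1169689/389896 ≈ 3.0000)
g + m = 1169689/389896 - 266639 = -103960309855/389896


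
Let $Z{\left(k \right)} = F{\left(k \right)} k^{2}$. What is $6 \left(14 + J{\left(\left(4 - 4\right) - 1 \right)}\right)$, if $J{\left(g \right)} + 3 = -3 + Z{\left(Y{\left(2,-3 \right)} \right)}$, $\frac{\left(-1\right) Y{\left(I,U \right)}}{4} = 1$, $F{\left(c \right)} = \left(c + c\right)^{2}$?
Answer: $6192$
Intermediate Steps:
$F{\left(c \right)} = 4 c^{2}$ ($F{\left(c \right)} = \left(2 c\right)^{2} = 4 c^{2}$)
$Y{\left(I,U \right)} = -4$ ($Y{\left(I,U \right)} = \left(-4\right) 1 = -4$)
$Z{\left(k \right)} = 4 k^{4}$ ($Z{\left(k \right)} = 4 k^{2} k^{2} = 4 k^{4}$)
$J{\left(g \right)} = 1018$ ($J{\left(g \right)} = -3 - \left(3 - 4 \left(-4\right)^{4}\right) = -3 + \left(-3 + 4 \cdot 256\right) = -3 + \left(-3 + 1024\right) = -3 + 1021 = 1018$)
$6 \left(14 + J{\left(\left(4 - 4\right) - 1 \right)}\right) = 6 \left(14 + 1018\right) = 6 \cdot 1032 = 6192$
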